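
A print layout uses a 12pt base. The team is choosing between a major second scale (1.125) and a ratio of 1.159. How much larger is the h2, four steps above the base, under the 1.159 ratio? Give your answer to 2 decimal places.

2.43pt

Major second: 12.0 × 1.125⁴ = 19.2217pt
At 1.159: 12.0 × 1.159⁴ = 21.6528pt
Difference: 21.6528 − 19.2217 = 2.4311pt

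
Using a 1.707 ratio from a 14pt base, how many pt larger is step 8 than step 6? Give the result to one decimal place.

Step 6: 14.0 × 1.707⁶ = 346.361pt
Step 8: 14.0 × 1.707⁸ = 1009.244pt
Difference: 1009.244 − 346.361 = 662.883pt

662.9pt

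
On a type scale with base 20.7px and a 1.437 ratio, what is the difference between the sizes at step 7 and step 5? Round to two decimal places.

135.08px

Step 5: 20.7 × 1.437⁵ = 126.8394px
Step 7: 20.7 × 1.437⁷ = 261.9194px
Difference: 261.9194 − 126.8394 = 135.0800px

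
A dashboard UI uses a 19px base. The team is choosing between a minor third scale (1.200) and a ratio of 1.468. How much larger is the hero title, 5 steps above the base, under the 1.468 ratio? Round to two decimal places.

Minor third: 19.0 × 1.200⁵ = 47.2781px
At 1.468: 19.0 × 1.468⁵ = 129.5340px
Difference: 129.5340 − 47.2781 = 82.2559px

82.26px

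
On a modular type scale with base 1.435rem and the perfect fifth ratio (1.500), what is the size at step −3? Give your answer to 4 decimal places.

1.435 ÷ 1.500³ = 1.435 ÷ 3.37500 ≈ 0.4252

0.4252rem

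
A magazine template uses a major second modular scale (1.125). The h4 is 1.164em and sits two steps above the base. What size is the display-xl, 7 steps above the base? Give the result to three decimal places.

2.098em

1.164 × 1.125⁵ = 1.164 × 1.80203 ≈ 2.098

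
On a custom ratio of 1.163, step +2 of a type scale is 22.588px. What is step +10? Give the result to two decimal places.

22.588 × 1.163⁸ = 22.588 × 3.34686 ≈ 75.599

75.60px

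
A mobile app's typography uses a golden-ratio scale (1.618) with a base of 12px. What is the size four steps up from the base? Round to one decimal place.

82.2px

12.0 × 1.618⁴ = 12.0 × 6.85353 ≈ 82.24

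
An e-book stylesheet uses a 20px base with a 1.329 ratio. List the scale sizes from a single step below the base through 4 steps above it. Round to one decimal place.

15.0px, 20.0px, 26.6px, 35.3px, 46.9px, 62.4px

Step -1: 20.0 ÷ 1.329 = 15.0
Step 0: 20px
Step 1: 20.0 × 1.329 = 26.6
Step 2: 20.0 × 1.329² = 35.3
Step 3: 20.0 × 1.329³ = 46.9
Step 4: 20.0 × 1.329⁴ = 62.4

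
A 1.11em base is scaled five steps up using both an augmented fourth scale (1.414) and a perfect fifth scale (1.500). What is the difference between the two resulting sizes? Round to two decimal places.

2.15em

Augmented fourth: 1.11 × 1.414⁵ = 6.2744em
Perfect fifth: 1.11 × 1.500⁵ = 8.4291em
Difference: 8.4291 − 6.2744 = 2.1547em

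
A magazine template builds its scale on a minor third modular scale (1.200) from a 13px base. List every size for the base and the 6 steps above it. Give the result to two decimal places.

Step 0: 13px
Step 1: 13.0 × 1.200 = 15.60
Step 2: 13.0 × 1.200² = 18.72
Step 3: 13.0 × 1.200³ = 22.46
Step 4: 13.0 × 1.200⁴ = 26.96
Step 5: 13.0 × 1.200⁵ = 32.35
Step 6: 13.0 × 1.200⁶ = 38.82

13.00px, 15.60px, 18.72px, 22.46px, 26.96px, 32.35px, 38.82px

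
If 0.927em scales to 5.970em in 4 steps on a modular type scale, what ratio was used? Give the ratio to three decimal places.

The ratio satisfies 0.927 × r⁴ = 5.970, so r = (5.970 / 0.927)^(1/4).
r = 6.4401^(1/4) ≈ 1.5930

1.593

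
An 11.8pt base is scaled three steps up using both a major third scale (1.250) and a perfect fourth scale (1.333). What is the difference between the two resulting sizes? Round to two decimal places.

Major third: 11.8 × 1.250³ = 23.0469pt
Perfect fourth: 11.8 × 1.333³ = 27.9494pt
Difference: 27.9494 − 23.0469 = 4.9025pt

4.90pt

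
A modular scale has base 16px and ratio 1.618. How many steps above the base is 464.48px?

7

1.618ⁿ = 464.48 / 16 = 29.0300
n = ln(29.0300) / ln(1.618) = 3.3683 / 0.4812 ≈ 7.00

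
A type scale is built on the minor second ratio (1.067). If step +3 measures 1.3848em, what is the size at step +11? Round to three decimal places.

2.326em

Moving from step +3 to step +11 is 8 steps up, so multiply by r⁸.
1.3848 × 1.067⁸ = 1.3848 × 1.68002 ≈ 2.326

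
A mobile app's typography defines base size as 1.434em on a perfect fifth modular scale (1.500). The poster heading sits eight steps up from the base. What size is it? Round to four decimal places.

36.7519em

Every step multiplies by the scale ratio.
1.434 × 1.500⁸ = 1.434 × 25.62891 ≈ 36.7519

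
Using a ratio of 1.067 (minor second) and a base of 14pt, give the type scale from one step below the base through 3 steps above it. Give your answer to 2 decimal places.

Step -1: 14.0 ÷ 1.067 = 13.12
Step 0: 14pt
Step 1: 14.0 × 1.067 = 14.94
Step 2: 14.0 × 1.067² = 15.94
Step 3: 14.0 × 1.067³ = 17.01

13.12pt, 14.00pt, 14.94pt, 15.94pt, 17.01pt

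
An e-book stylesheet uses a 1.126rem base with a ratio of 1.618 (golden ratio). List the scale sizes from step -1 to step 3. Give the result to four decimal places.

0.6959rem, 1.1260rem, 1.8219rem, 2.9478rem, 4.7695rem

Step -1: 1.126 ÷ 1.618 = 0.6959
Step 0: 1.126rem
Step 1: 1.126 × 1.618 = 1.8219
Step 2: 1.126 × 1.618² = 2.9478
Step 3: 1.126 × 1.618³ = 4.7695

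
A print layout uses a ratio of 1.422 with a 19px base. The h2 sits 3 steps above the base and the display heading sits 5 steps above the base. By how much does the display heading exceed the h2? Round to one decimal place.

Step 3: 19.0 × 1.422³ = 54.633px
Step 5: 19.0 × 1.422⁵ = 110.472px
Difference: 110.472 − 54.633 = 55.839px

55.8px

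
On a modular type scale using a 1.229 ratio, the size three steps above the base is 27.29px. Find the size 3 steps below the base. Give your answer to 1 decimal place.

27.29 ÷ 1.229⁶ = 27.29 ÷ 3.44597 ≈ 7.919

7.9px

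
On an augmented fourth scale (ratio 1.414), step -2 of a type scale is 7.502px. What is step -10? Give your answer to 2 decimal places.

The gap is -10 − (-2) = -8 steps, so the factor is 1.414^-8.
7.502 ÷ 1.414⁸ = 7.502 ÷ 15.98068 ≈ 0.469

0.47px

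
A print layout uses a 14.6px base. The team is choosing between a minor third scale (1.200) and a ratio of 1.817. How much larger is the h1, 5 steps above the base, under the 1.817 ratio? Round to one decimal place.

252.8px

Minor third: 14.6 × 1.200⁵ = 36.329px
At 1.817: 14.6 × 1.817⁵ = 289.153px
Difference: 289.153 − 36.329 = 252.824px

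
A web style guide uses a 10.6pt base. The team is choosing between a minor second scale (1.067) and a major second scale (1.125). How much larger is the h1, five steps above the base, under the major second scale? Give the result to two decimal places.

4.44pt

Minor second: 10.6 × 1.067⁵ = 14.6598pt
Major second: 10.6 × 1.125⁵ = 19.1015pt
Difference: 19.1015 − 14.6598 = 4.4417pt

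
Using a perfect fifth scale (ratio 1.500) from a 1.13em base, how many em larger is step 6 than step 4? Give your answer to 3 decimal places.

Step 4: 1.13 × 1.500⁴ = 5.72062em
Step 6: 1.13 × 1.500⁶ = 12.87141em
Difference: 12.87141 − 5.72062 = 7.15079em

7.151em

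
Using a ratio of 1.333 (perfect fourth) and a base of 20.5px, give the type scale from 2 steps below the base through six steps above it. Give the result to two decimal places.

Step -2: 20.5 ÷ 1.333² = 11.54
Step -1: 20.5 ÷ 1.333 = 15.38
Step 0: 20.5px
Step 1: 20.5 × 1.333 = 27.33
Step 2: 20.5 × 1.333² = 36.43
Step 3: 20.5 × 1.333³ = 48.56
Step 4: 20.5 × 1.333⁴ = 64.73
Step 5: 20.5 × 1.333⁵ = 86.28
Step 6: 20.5 × 1.333⁶ = 115.01

11.54px, 15.38px, 20.50px, 27.33px, 36.43px, 48.56px, 64.73px, 86.28px, 115.01px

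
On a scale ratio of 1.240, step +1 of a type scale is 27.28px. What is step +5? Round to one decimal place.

64.5px

Moving from step +1 to step +5 is 4 steps up, so multiply by r⁴.
27.28 × 1.240⁴ = 27.28 × 2.36421 ≈ 64.496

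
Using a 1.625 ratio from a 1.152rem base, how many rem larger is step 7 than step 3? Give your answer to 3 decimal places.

29.526rem

Step 3: 1.152 × 1.625³ = 4.94325rem
Step 7: 1.152 × 1.625⁷ = 34.46879rem
Difference: 34.46879 − 4.94325 = 29.52554rem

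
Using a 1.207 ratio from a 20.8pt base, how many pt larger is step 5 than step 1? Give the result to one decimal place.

Step 1: 20.8 × 1.207 = 25.106pt
Step 5: 20.8 × 1.207⁵ = 53.284pt
Difference: 53.284 − 25.106 = 28.178pt

28.2pt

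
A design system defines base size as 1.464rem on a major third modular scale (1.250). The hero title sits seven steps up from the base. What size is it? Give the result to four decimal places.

6.9809rem

A modular type scale is a geometric sequence: sizeₙ = base × rⁿ.
1.464 × 1.250⁷ = 1.464 × 4.76837 ≈ 6.9809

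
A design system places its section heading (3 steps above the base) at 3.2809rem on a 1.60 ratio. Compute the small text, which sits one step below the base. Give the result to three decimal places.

0.501rem

3.2809 ÷ 1.60⁴ = 3.2809 ÷ 6.55360 ≈ 0.501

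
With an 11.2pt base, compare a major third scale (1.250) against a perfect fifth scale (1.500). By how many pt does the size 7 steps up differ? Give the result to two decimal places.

Major third: 11.2 × 1.250⁷ = 53.4058pt
Perfect fifth: 11.2 × 1.500⁷ = 191.3625pt
Difference: 191.3625 − 53.4058 = 137.9567pt

137.96pt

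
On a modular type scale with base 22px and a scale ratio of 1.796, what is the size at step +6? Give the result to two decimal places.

22.0 × 1.796⁶ = 22.0 × 33.56124 ≈ 738.35

738.35px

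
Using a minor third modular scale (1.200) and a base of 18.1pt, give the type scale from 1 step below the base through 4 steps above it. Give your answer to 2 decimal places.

15.08pt, 18.10pt, 21.72pt, 26.06pt, 31.28pt, 37.53pt

Step -1: 18.1 ÷ 1.200 = 15.08
Step 0: 18.1pt
Step 1: 18.1 × 1.200 = 21.72
Step 2: 18.1 × 1.200² = 26.06
Step 3: 18.1 × 1.200³ = 31.28
Step 4: 18.1 × 1.200⁴ = 37.53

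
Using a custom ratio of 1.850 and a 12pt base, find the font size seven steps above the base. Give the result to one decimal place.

12.0 × 1.850⁷ = 12.0 × 74.16553 ≈ 889.99

890.0pt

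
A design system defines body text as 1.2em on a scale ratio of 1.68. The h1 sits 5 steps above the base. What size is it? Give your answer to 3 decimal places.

16.059em

1.2 × 1.68⁵ = 1.2 × 13.38278 ≈ 16.059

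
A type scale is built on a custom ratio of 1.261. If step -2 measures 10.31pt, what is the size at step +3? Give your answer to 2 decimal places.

32.87pt

Moving from step -2 to step +3 is 5 steps up, so multiply by r⁵.
10.31 × 1.261⁵ = 10.31 × 3.18842 ≈ 32.873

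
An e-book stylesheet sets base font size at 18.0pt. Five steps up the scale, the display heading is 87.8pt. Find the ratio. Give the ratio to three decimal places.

The ratio satisfies 18.0 × r⁵ = 87.8, so r = (87.8 / 18.0)^(1/5).
r = 4.8778^(1/5) ≈ 1.3729

1.373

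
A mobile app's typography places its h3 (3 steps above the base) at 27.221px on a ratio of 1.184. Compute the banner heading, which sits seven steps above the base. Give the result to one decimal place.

53.5px

27.221 × 1.184⁴ = 27.221 × 1.96520 ≈ 53.495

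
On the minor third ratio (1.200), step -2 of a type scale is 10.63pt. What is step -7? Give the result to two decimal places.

10.63 ÷ 1.200⁵ = 10.63 ÷ 2.48832 ≈ 4.272

4.27pt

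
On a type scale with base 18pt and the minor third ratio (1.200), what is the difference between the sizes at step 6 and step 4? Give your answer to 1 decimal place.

Step 4: 18.0 × 1.200⁴ = 37.325pt
Step 6: 18.0 × 1.200⁶ = 53.748pt
Difference: 53.748 − 37.325 = 16.423pt

16.4pt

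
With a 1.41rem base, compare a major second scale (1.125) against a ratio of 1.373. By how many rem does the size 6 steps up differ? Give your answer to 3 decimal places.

6.587rem

Major second: 1.41 × 1.125⁶ = 2.85847rem
At 1.373: 1.41 × 1.373⁶ = 9.44588rem
Difference: 9.44588 − 2.85847 = 6.58741rem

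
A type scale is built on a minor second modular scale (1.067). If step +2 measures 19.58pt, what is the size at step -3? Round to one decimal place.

14.2pt

19.58 ÷ 1.067⁵ = 19.58 ÷ 1.38300 ≈ 14.158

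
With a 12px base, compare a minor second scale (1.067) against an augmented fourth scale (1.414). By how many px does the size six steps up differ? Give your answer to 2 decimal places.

78.21px

Minor second: 12.0 × 1.067⁶ = 17.7079px
Augmented fourth: 12.0 × 1.414⁶ = 95.9131px
Difference: 95.9131 − 17.7079 = 78.2052px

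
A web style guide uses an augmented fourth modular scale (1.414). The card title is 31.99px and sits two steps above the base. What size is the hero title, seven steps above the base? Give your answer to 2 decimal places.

Moving from step +2 to step +7 is 5 steps up, so multiply by r⁵.
31.99 × 1.414⁵ = 31.99 × 5.65258 ≈ 180.826

180.83px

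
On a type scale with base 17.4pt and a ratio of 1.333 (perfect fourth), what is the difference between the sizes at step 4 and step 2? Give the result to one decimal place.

24.0pt

Step 2: 17.4 × 1.333² = 30.918pt
Step 4: 17.4 × 1.333⁴ = 54.938pt
Difference: 54.938 − 30.918 = 24.020pt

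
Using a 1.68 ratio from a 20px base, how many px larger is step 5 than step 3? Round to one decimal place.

172.8px

Step 3: 20.0 × 1.68³ = 94.833px
Step 5: 20.0 × 1.68⁵ = 267.656px
Difference: 267.656 − 94.833 = 172.823px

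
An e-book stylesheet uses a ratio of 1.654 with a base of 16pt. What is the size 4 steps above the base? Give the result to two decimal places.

119.75pt

16.0 × 1.654⁴ = 16.0 × 7.48414 ≈ 119.75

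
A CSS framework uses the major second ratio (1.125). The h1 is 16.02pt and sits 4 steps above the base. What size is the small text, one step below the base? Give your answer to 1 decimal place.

Moving from step +4 to step -1 is 5 steps down, so divide by r⁵.
16.02 ÷ 1.125⁵ = 16.02 ÷ 1.80203 ≈ 8.890

8.9pt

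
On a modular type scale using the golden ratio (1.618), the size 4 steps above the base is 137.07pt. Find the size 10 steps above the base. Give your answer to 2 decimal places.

Moving from step +4 to step +10 is 6 steps up, so multiply by r⁶.
137.07 × 1.618⁶ = 137.07 × 17.94201 ≈ 2459.311

2459.31pt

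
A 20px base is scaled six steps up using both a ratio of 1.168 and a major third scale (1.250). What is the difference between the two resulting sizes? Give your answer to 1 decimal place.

At 1.168: 20.0 × 1.168⁶ = 50.779px
Major third: 20.0 × 1.250⁶ = 76.294px
Difference: 76.294 − 50.779 = 25.515px

25.5px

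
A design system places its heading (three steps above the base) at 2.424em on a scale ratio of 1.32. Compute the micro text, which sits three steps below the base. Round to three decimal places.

The gap is -3 − (3) = -6 steps, so the factor is 1.32^-6.
2.424 ÷ 1.32⁶ = 2.424 ÷ 5.28985 ≈ 0.458

0.458em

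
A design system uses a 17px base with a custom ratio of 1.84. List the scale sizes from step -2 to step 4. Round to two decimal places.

Step -2: 17.0 ÷ 1.84² = 5.02
Step -1: 17.0 ÷ 1.84 = 9.24
Step 0: 17px
Step 1: 17.0 × 1.84 = 31.28
Step 2: 17.0 × 1.84² = 57.56
Step 3: 17.0 × 1.84³ = 105.90
Step 4: 17.0 × 1.84⁴ = 194.86

5.02px, 9.24px, 17.00px, 31.28px, 57.56px, 105.90px, 194.86px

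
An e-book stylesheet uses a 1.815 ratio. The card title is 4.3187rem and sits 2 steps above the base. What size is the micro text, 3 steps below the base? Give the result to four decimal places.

The gap is -3 − (2) = -5 steps, so the factor is 1.815^-5.
4.3187 ÷ 1.815⁵ = 4.3187 ÷ 19.69623 ≈ 0.2193

0.2193rem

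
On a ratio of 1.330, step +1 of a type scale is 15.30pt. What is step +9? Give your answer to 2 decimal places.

15.30 × 1.330⁸ = 15.30 × 9.79069 ≈ 149.797

149.80pt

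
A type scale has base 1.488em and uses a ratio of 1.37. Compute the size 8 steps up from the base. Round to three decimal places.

18.466em

1.488 × 1.37⁸ = 1.488 × 12.40979 ≈ 18.466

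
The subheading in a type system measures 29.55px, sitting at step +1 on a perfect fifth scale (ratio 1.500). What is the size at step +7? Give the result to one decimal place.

The gap is 7 − (1) = 6 steps, so the factor is 1.500^6.
29.55 × 1.500⁶ = 29.55 × 11.39062 ≈ 336.593

336.6px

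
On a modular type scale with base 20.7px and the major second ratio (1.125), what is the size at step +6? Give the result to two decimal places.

41.96px

Each step on a modular scale multiplies by the ratio, so the size n steps from the base is base × ratioⁿ.
20.7 × 1.125⁶ = 20.7 × 2.02729 ≈ 41.96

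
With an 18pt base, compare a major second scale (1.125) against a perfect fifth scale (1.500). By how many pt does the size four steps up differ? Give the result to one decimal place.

62.3pt

Major second: 18.0 × 1.125⁴ = 28.833pt
Perfect fifth: 18.0 × 1.500⁴ = 91.125pt
Difference: 91.125 − 28.833 = 62.292pt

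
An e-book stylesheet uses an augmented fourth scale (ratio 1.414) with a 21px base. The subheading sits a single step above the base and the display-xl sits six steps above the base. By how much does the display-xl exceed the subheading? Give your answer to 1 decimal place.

Step 1: 21.0 × 1.414 = 29.694px
Step 6: 21.0 × 1.414⁶ = 167.848px
Difference: 167.848 − 29.694 = 138.154px

138.2px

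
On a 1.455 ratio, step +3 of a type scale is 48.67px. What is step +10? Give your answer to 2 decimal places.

The gap is 10 − (3) = 7 steps, so the factor is 1.455^7.
48.67 × 1.455⁷ = 48.67 × 13.80514 ≈ 671.896

671.90px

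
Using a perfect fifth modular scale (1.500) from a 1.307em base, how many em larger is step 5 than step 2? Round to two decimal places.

Step 2: 1.307 × 1.500² = 2.9407em
Step 5: 1.307 × 1.500⁵ = 9.9250em
Difference: 9.9250 − 2.9407 = 6.9843em

6.98em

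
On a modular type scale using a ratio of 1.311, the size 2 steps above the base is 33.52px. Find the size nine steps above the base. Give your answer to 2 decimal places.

223.11px

33.52 × 1.311⁷ = 33.52 × 6.65608 ≈ 223.112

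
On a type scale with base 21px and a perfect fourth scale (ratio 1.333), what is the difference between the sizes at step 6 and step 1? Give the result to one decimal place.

Step 1: 21.0 × 1.333 = 27.993px
Step 6: 21.0 × 1.333⁶ = 117.815px
Difference: 117.815 − 27.993 = 89.822px

89.8px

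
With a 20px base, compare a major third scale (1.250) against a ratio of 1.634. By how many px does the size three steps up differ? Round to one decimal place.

Major third: 20.0 × 1.250³ = 39.062px
At 1.634: 20.0 × 1.634³ = 87.254px
Difference: 87.254 − 39.062 = 48.192px

48.2px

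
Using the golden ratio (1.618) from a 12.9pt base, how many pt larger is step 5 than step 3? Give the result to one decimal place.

88.4pt

Step 3: 12.9 × 1.618³ = 54.642pt
Step 5: 12.9 × 1.618⁵ = 143.048pt
Difference: 143.048 − 54.642 = 88.406pt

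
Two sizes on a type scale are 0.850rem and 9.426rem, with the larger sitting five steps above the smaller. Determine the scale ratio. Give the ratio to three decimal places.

1.618

r⁵ = 9.426 / 0.850, so r = (9.426/0.850)^(1/5).
r = 11.0894^(1/5) ≈ 1.6180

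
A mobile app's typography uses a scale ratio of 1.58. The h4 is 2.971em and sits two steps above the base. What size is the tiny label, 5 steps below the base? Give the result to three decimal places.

0.121em

2.971 ÷ 1.58⁷ = 2.971 ÷ 24.58100 ≈ 0.121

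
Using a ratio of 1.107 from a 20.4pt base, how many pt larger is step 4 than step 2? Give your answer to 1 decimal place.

5.6pt

Step 2: 20.4 × 1.107² = 24.999pt
Step 4: 20.4 × 1.107⁴ = 30.635pt
Difference: 30.635 − 24.999 = 5.636pt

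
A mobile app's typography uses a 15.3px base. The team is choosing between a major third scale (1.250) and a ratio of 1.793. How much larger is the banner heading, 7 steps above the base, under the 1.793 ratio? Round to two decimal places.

Major third: 15.3 × 1.250⁷ = 72.9561px
At 1.793: 15.3 × 1.793⁷ = 911.4933px
Difference: 911.4933 − 72.9561 = 838.5372px

838.54px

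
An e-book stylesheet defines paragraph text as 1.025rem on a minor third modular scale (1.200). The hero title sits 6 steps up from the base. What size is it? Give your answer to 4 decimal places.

1.025 × 1.200⁶ = 1.025 × 2.98598 ≈ 3.0606

3.0606rem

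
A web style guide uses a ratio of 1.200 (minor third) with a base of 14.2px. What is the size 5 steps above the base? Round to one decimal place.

14.2 × 1.200⁵ = 14.2 × 2.48832 ≈ 35.33

35.3px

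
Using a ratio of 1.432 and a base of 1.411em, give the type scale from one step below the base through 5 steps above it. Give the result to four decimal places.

Step -1: 1.411 ÷ 1.432 = 0.9853
Step 0: 1.411em
Step 1: 1.411 × 1.432 = 2.0206
Step 2: 1.411 × 1.432² = 2.8934
Step 3: 1.411 × 1.432³ = 4.1434
Step 4: 1.411 × 1.432⁴ = 5.9333
Step 5: 1.411 × 1.432⁵ = 8.4965

0.9853em, 1.4110em, 2.0206em, 2.8934em, 4.1434em, 5.9333em, 8.4965em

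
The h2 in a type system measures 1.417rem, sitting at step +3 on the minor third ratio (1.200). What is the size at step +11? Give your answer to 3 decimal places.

1.417 × 1.200⁸ = 1.417 × 4.29982 ≈ 6.093

6.093rem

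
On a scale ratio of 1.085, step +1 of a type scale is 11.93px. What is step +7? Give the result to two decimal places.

19.46px

11.93 × 1.085⁶ = 11.93 × 1.63147 ≈ 19.463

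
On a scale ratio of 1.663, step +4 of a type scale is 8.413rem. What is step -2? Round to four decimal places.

0.3977rem

The gap is -2 − (4) = -6 steps, so the factor is 1.663^-6.
8.413 ÷ 1.663⁶ = 8.413 ÷ 21.15210 ≈ 0.3977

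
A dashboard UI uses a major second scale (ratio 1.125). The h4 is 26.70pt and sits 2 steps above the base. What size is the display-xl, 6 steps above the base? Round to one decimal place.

42.8pt

26.70 × 1.125⁴ = 26.70 × 1.60181 ≈ 42.768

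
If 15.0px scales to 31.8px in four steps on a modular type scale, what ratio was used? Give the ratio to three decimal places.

1.207

The ratio satisfies 15.0 × r⁴ = 31.8, so r = (31.8 / 15.0)^(1/4).
r = 2.1200^(1/4) ≈ 1.2067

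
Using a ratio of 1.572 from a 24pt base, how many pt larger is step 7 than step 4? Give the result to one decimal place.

422.8pt

Step 4: 24.0 × 1.572⁴ = 146.562pt
Step 7: 24.0 × 1.572⁷ = 569.350pt
Difference: 569.350 − 146.562 = 422.788pt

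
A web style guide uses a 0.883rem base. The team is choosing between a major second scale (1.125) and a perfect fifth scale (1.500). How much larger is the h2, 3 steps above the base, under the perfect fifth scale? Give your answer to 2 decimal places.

1.72rem

Major second: 0.883 × 1.125³ = 1.2572rem
Perfect fifth: 0.883 × 1.500³ = 2.9801rem
Difference: 2.9801 − 1.2572 = 1.7229rem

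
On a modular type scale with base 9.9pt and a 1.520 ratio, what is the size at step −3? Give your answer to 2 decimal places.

Each step on a modular scale multiplies by the ratio, so the size n steps from the base is base × ratioⁿ.
9.9 ÷ 1.520³ = 9.9 ÷ 3.51181 ≈ 2.82

2.82pt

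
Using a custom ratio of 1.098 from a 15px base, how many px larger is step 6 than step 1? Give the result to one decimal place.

9.8px

Step 1: 15.0 × 1.098 = 16.470px
Step 6: 15.0 × 1.098⁶ = 26.285px
Difference: 26.285 − 16.470 = 9.815px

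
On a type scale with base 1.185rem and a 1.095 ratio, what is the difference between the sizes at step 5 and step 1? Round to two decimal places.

Step 1: 1.185 × 1.095 = 1.2976rem
Step 5: 1.185 × 1.095⁵ = 1.8655rem
Difference: 1.8655 − 1.2976 = 0.5679rem

0.57rem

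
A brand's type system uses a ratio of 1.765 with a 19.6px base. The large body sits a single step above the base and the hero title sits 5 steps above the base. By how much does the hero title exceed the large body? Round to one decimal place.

301.1px

Step 1: 19.6 × 1.765 = 34.594px
Step 5: 19.6 × 1.765⁵ = 335.722px
Difference: 335.722 − 34.594 = 301.128px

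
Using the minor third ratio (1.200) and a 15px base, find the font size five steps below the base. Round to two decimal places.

15.0 ÷ 1.200⁵ = 15.0 ÷ 2.48832 ≈ 6.03

6.03px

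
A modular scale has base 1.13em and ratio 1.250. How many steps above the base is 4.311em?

1.250ⁿ = 4.311 / 1.13 = 3.8150
n = ln(3.8150) / ln(1.250) = 1.3390 / 0.2231 ≈ 6.00

6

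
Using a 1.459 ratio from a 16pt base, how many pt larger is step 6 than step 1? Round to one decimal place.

131.0pt

Step 1: 16.0 × 1.459 = 23.344pt
Step 6: 16.0 × 1.459⁶ = 154.330pt
Difference: 154.330 − 23.344 = 130.986pt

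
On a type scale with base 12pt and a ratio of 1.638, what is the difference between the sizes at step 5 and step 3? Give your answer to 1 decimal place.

Step 3: 12.0 × 1.638³ = 52.738pt
Step 5: 12.0 × 1.638⁵ = 141.498pt
Difference: 141.498 − 52.738 = 88.760pt

88.8pt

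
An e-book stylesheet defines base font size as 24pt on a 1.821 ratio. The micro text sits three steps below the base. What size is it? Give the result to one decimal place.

4.0pt

Each step on a modular scale multiplies by the ratio, so the size n steps from the base is base × ratioⁿ.
24.0 ÷ 1.821³ = 24.0 ÷ 6.03851 ≈ 3.97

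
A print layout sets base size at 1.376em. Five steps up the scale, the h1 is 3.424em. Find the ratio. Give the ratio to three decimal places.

1.200

The ratio satisfies 1.376 × r⁵ = 3.424, so r = (3.424 / 1.376)^(1/5).
r = 2.4884^(1/5) ≈ 1.2000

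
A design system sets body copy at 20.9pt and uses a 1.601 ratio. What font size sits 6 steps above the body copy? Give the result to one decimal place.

Every step multiplies by the scale ratio.
20.9 × 1.601⁶ = 20.9 × 16.84023 ≈ 351.96

352.0pt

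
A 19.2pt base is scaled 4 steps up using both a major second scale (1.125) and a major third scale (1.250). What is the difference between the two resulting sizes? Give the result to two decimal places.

16.12pt

Major second: 19.2 × 1.125⁴ = 30.7547pt
Major third: 19.2 × 1.250⁴ = 46.8750pt
Difference: 46.8750 − 30.7547 = 16.1203pt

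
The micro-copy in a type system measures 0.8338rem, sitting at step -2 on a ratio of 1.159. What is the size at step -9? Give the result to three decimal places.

0.8338 ÷ 1.159⁷ = 0.8338 ÷ 2.80921 ≈ 0.297

0.297rem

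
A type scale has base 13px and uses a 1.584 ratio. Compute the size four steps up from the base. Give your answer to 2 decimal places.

13.0 × 1.584⁴ = 13.0 × 6.29536 ≈ 81.84

81.84px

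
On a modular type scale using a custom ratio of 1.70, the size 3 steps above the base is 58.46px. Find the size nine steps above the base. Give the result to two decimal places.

1411.08px

58.46 × 1.70⁶ = 58.46 × 24.13757 ≈ 1411.082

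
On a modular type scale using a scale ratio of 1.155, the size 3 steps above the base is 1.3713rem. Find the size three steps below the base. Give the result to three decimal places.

0.578rem

The gap is -3 − (3) = -6 steps, so the factor is 1.155^-6.
1.3713 ÷ 1.155⁶ = 1.3713 ÷ 2.37406 ≈ 0.578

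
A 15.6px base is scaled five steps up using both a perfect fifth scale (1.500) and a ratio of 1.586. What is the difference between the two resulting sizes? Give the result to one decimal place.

Perfect fifth: 15.6 × 1.500⁵ = 118.462px
At 1.586: 15.6 × 1.586⁵ = 156.545px
Difference: 156.545 − 118.462 = 38.083px

38.1px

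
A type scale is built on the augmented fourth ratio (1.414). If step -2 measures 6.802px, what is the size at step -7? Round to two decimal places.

1.20px

6.802 ÷ 1.414⁵ = 6.802 ÷ 5.65258 ≈ 1.203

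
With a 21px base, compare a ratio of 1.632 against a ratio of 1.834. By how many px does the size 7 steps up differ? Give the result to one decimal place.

818.1px

At 1.632: 21.0 × 1.632⁷ = 647.531px
At 1.834: 21.0 × 1.834⁷ = 1465.597px
Difference: 1465.597 − 647.531 = 818.066px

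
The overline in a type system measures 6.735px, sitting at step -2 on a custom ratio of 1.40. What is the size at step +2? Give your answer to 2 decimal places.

25.87px

6.735 × 1.40⁴ = 6.735 × 3.84160 ≈ 25.873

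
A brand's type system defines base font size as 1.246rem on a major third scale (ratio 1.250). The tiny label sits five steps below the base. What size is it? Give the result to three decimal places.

0.408rem

Each step on a modular scale multiplies by the ratio, so the size n steps from the base is base × ratioⁿ.
1.246 ÷ 1.250⁵ = 1.246 ÷ 3.05176 ≈ 0.408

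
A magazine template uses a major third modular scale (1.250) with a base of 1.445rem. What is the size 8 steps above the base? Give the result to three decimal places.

8.613rem

Each step on a modular scale multiplies by the ratio, so the size n steps from the base is base × ratioⁿ.
1.445 × 1.250⁸ = 1.445 × 5.96046 ≈ 8.613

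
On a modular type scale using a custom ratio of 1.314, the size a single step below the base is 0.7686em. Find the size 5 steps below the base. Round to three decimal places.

The gap is -5 − (-1) = -4 steps, so the factor is 1.314^-4.
0.7686 ÷ 1.314⁴ = 0.7686 ÷ 2.98113 ≈ 0.258

0.258em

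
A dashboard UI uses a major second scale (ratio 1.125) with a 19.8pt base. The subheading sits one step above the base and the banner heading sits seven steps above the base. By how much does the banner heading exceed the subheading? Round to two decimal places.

22.88pt

Step 1: 19.8 × 1.125 = 22.2750pt
Step 7: 19.8 × 1.125⁷ = 45.1578pt
Difference: 45.1578 − 22.2750 = 22.8828pt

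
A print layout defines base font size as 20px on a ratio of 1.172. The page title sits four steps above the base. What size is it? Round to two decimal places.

37.73px

20.0 × 1.172⁴ = 20.0 × 1.88673 ≈ 37.73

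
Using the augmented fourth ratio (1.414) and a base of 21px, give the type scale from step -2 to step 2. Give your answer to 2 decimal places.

10.50px, 14.85px, 21.00px, 29.69px, 41.99px

Step -2: 21.0 ÷ 1.414² = 10.50
Step -1: 21.0 ÷ 1.414 = 14.85
Step 0: 21px
Step 1: 21.0 × 1.414 = 29.69
Step 2: 21.0 × 1.414² = 41.99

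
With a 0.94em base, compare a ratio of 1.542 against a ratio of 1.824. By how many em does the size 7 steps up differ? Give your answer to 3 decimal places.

At 1.542: 0.94 × 1.542⁷ = 19.48581em
At 1.824: 0.94 × 1.824⁷ = 63.13958em
Difference: 63.13958 − 19.48581 = 43.65377em

43.654em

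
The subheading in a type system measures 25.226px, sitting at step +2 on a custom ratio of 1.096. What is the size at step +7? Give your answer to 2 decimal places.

25.226 × 1.096⁵ = 25.226 × 1.58144 ≈ 39.893

39.89px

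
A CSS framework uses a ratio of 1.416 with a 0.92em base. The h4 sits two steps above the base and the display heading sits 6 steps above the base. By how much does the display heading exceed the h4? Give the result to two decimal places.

5.57em

Step 2: 0.92 × 1.416² = 1.8447em
Step 6: 0.92 × 1.416⁶ = 7.4160em
Difference: 7.4160 − 1.8447 = 5.5713em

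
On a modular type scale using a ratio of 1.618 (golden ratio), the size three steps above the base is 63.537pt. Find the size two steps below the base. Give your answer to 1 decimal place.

5.7pt

Moving from step +3 to step -2 is 5 steps down, so divide by r⁵.
63.537 ÷ 1.618⁵ = 63.537 ÷ 11.08901 ≈ 5.730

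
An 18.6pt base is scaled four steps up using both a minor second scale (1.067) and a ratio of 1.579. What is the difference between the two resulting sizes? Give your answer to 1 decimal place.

91.5pt

Minor second: 18.6 × 1.067⁴ = 24.109pt
At 1.579: 18.6 × 1.579⁴ = 115.622pt
Difference: 115.622 − 24.109 = 91.513pt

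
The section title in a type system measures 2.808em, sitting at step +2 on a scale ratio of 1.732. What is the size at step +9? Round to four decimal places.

2.808 × 1.732⁷ = 2.808 × 46.75577 ≈ 131.2902

131.2902em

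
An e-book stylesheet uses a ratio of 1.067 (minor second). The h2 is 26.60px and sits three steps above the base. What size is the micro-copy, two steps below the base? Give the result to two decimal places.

19.23px

26.60 ÷ 1.067⁵ = 26.60 ÷ 1.38300 ≈ 19.234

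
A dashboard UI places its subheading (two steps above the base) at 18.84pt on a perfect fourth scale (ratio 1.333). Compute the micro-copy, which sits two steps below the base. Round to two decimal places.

18.84 ÷ 1.333⁴ = 18.84 ÷ 3.15733 ≈ 5.967

5.97pt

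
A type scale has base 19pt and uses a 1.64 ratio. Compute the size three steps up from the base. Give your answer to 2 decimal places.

Each step on a modular scale multiplies by the ratio, so the size n steps from the base is base × ratioⁿ.
19.0 × 1.64³ = 19.0 × 4.41094 ≈ 83.81

83.81pt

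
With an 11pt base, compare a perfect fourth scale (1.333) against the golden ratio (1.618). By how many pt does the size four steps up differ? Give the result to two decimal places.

Perfect fourth: 11.0 × 1.333⁴ = 34.7307pt
Golden ratio: 11.0 × 1.618⁴ = 75.3888pt
Difference: 75.3888 − 34.7307 = 40.6581pt

40.66pt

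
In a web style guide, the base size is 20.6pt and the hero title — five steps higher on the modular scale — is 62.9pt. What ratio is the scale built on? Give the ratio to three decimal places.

1.250

r⁵ = 62.9 / 20.6, so r = (62.9/20.6)^(1/5).
r = 3.0534^(1/5) ≈ 1.2501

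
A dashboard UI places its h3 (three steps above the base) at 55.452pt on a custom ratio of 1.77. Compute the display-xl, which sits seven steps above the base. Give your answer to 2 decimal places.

544.26pt

55.452 × 1.77⁴ = 55.452 × 9.81506 ≈ 544.265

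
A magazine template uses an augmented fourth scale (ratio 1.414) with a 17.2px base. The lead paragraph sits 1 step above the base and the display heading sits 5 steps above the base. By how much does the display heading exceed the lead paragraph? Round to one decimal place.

72.9px

Step 1: 17.2 × 1.414 = 24.321px
Step 5: 17.2 × 1.414⁵ = 97.224px
Difference: 97.224 − 24.321 = 72.903px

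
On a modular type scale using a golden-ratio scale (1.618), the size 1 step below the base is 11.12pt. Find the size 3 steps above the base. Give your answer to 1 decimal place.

76.2pt

Moving from step -1 to step +3 is 4 steps up, so multiply by r⁴.
11.12 × 1.618⁴ = 11.12 × 6.85353 ≈ 76.211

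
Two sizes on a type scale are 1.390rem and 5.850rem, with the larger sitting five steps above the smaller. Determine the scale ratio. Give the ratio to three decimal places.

1.333

r⁵ = 5.850 / 1.390, so r = (5.850/1.390)^(1/5).
r = 4.2086^(1/5) ≈ 1.3330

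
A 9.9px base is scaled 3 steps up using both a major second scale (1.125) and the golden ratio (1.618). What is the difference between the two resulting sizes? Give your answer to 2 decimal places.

Major second: 9.9 × 1.125³ = 14.0959px
Golden ratio: 9.9 × 1.618³ = 41.9344px
Difference: 41.9344 − 14.0959 = 27.8385px

27.84px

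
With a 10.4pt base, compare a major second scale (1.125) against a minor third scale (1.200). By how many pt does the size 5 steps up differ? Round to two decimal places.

Major second: 10.4 × 1.125⁵ = 18.7411pt
Minor third: 10.4 × 1.200⁵ = 25.8785pt
Difference: 25.8785 − 18.7411 = 7.1374pt

7.14pt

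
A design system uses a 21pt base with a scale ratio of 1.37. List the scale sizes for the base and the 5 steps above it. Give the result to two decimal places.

Step 0: 21pt
Step 1: 21.0 × 1.37 = 28.77
Step 2: 21.0 × 1.37² = 39.41
Step 3: 21.0 × 1.37³ = 54.00
Step 4: 21.0 × 1.37⁴ = 73.98
Step 5: 21.0 × 1.37⁵ = 101.35

21.00pt, 28.77pt, 39.41pt, 54.00pt, 73.98pt, 101.35pt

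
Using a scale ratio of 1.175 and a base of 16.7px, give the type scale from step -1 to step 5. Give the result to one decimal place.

14.2px, 16.7px, 19.6px, 23.1px, 27.1px, 31.8px, 37.4px

Step -1: 16.7 ÷ 1.175 = 14.2
Step 0: 16.7px
Step 1: 16.7 × 1.175 = 19.6
Step 2: 16.7 × 1.175² = 23.1
Step 3: 16.7 × 1.175³ = 27.1
Step 4: 16.7 × 1.175⁴ = 31.8
Step 5: 16.7 × 1.175⁵ = 37.4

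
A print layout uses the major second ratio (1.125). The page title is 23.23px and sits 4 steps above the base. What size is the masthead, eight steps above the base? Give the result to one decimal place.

37.2px

The gap is 8 − (4) = 4 steps, so the factor is 1.125^4.
23.23 × 1.125⁴ = 23.23 × 1.60181 ≈ 37.210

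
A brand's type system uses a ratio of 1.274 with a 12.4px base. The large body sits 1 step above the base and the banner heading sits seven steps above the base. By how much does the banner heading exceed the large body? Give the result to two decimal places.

Step 1: 12.4 × 1.274 = 15.7976px
Step 7: 12.4 × 1.274⁷ = 67.5473px
Difference: 67.5473 − 15.7976 = 51.7497px

51.75px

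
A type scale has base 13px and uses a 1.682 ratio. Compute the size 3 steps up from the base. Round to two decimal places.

13.0 × 1.682³ = 13.0 × 4.75859 ≈ 61.86

61.86px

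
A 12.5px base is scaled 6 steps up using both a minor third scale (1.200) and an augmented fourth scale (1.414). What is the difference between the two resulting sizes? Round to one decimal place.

Minor third: 12.5 × 1.200⁶ = 37.325px
Augmented fourth: 12.5 × 1.414⁶ = 99.909px
Difference: 99.909 − 37.325 = 62.584px

62.6px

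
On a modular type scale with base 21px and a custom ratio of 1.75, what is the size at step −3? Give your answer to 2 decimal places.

Every step multiplies by the scale ratio.
21.0 ÷ 1.75³ = 21.0 ÷ 5.35938 ≈ 3.92

3.92px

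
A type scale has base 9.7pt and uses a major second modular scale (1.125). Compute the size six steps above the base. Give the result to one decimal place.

A modular type scale is a geometric sequence: sizeₙ = base × rⁿ.
9.7 × 1.125⁶ = 9.7 × 2.02729 ≈ 19.66

19.7pt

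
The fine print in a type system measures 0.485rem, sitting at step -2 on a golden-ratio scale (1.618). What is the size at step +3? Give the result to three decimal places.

Moving from step -2 to step +3 is 5 steps up, so multiply by r⁵.
0.485 × 1.618⁵ = 0.485 × 11.08901 ≈ 5.378

5.378rem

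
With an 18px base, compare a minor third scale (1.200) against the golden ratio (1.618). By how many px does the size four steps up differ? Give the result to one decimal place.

86.0px

Minor third: 18.0 × 1.200⁴ = 37.325px
Golden ratio: 18.0 × 1.618⁴ = 123.363px
Difference: 123.363 − 37.325 = 86.038px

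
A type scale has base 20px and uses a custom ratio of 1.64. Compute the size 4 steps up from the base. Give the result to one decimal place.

A modular type scale is a geometric sequence: sizeₙ = base × rⁿ.
20.0 × 1.64⁴ = 20.0 × 7.23395 ≈ 144.68

144.7px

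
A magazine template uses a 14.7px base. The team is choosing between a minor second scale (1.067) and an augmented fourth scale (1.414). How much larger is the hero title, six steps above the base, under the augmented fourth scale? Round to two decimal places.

95.80px

Minor second: 14.7 × 1.067⁶ = 21.6922px
Augmented fourth: 14.7 × 1.414⁶ = 117.4935px
Difference: 117.4935 − 21.6922 = 95.8013px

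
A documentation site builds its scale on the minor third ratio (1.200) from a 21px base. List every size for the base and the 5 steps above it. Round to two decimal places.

Step 0: 21px
Step 1: 21.0 × 1.200 = 25.20
Step 2: 21.0 × 1.200² = 30.24
Step 3: 21.0 × 1.200³ = 36.29
Step 4: 21.0 × 1.200⁴ = 43.55
Step 5: 21.0 × 1.200⁵ = 52.25

21.00px, 25.20px, 30.24px, 36.29px, 43.55px, 52.25px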